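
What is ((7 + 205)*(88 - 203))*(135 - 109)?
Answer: -633880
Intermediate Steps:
((7 + 205)*(88 - 203))*(135 - 109) = (212*(-115))*26 = -24380*26 = -633880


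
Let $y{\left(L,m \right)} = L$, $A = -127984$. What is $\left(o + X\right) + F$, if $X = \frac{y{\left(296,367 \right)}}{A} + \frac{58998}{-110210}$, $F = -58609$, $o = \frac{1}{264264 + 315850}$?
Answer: $- \frac{7493390228086073467}{127852744289015} \approx -58610.0$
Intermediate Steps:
$o = \frac{1}{580114} \approx 1.7238 \cdot 10^{-6}$
$X = - \frac{473963887}{881569790}$ ($X = \frac{296}{-127984} + \frac{58998}{-110210} = 296 \left(- \frac{1}{127984}\right) + 58998 \left(- \frac{1}{110210}\right) = - \frac{37}{15998} - \frac{29499}{55105} = - \frac{473963887}{881569790} \approx -0.53764$)
$\left(o + X\right) + F = \left(\frac{1}{580114} - \frac{473963887}{881569790}\right) - 58609 = - \frac{68738051193332}{127852744289015} - 58609 = - \frac{7493390228086073467}{127852744289015}$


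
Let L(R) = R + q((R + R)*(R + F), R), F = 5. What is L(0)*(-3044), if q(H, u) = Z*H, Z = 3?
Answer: 0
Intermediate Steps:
q(H, u) = 3*H
L(R) = R + 6*R*(5 + R) (L(R) = R + 3*((R + R)*(R + 5)) = R + 3*((2*R)*(5 + R)) = R + 3*(2*R*(5 + R)) = R + 6*R*(5 + R))
L(0)*(-3044) = (0*(31 + 6*0))*(-3044) = (0*(31 + 0))*(-3044) = (0*31)*(-3044) = 0*(-3044) = 0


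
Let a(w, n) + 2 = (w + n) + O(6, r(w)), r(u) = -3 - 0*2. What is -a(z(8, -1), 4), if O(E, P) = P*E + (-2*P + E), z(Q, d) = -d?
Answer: 3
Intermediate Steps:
r(u) = -3 (r(u) = -3 - 1*0 = -3 + 0 = -3)
O(E, P) = E - 2*P + E*P (O(E, P) = E*P + (E - 2*P) = E - 2*P + E*P)
a(w, n) = -8 + n + w (a(w, n) = -2 + ((w + n) + (6 - 2*(-3) + 6*(-3))) = -2 + ((n + w) + (6 + 6 - 18)) = -2 + ((n + w) - 6) = -2 + (-6 + n + w) = -8 + n + w)
-a(z(8, -1), 4) = -(-8 + 4 - 1*(-1)) = -(-8 + 4 + 1) = -1*(-3) = 3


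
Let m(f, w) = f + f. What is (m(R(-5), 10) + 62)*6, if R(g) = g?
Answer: 312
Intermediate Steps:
m(f, w) = 2*f
(m(R(-5), 10) + 62)*6 = (2*(-5) + 62)*6 = (-10 + 62)*6 = 52*6 = 312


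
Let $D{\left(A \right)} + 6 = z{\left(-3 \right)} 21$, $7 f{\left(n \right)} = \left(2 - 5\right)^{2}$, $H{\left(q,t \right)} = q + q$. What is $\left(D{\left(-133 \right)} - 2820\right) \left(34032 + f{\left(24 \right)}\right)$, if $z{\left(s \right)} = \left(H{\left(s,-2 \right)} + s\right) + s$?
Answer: $- \frac{733281174}{7} \approx -1.0475 \cdot 10^{8}$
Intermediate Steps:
$H{\left(q,t \right)} = 2 q$
$f{\left(n \right)} = \frac{9}{7}$ ($f{\left(n \right)} = \frac{\left(2 - 5\right)^{2}}{7} = \frac{\left(-3\right)^{2}}{7} = \frac{1}{7} \cdot 9 = \frac{9}{7}$)
$z{\left(s \right)} = 4 s$ ($z{\left(s \right)} = \left(2 s + s\right) + s = 3 s + s = 4 s$)
$D{\left(A \right)} = -258$ ($D{\left(A \right)} = -6 + 4 \left(-3\right) 21 = -6 - 252 = -258$)
$\left(D{\left(-133 \right)} - 2820\right) \left(34032 + f{\left(24 \right)}\right) = \left(-258 - 2820\right) \left(34032 + \frac{9}{7}\right) = \left(-3078\right) \frac{238233}{7} = - \frac{733281174}{7}$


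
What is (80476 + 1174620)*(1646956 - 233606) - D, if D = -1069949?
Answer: 1773891001549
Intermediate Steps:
(80476 + 1174620)*(1646956 - 233606) - D = (80476 + 1174620)*(1646956 - 233606) - 1*(-1069949) = 1255096*1413350 + 1069949 = 1773889931600 + 1069949 = 1773891001549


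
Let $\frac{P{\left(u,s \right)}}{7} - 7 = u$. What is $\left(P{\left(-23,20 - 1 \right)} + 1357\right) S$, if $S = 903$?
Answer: $1124235$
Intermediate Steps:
$P{\left(u,s \right)} = 49 + 7 u$
$\left(P{\left(-23,20 - 1 \right)} + 1357\right) S = \left(\left(49 + 7 \left(-23\right)\right) + 1357\right) 903 = \left(\left(49 - 161\right) + 1357\right) 903 = \left(-112 + 1357\right) 903 = 1245 \cdot 903 = 1124235$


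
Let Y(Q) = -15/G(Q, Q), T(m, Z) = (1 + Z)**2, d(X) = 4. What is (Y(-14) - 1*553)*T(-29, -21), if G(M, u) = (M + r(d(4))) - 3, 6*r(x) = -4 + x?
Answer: -3754400/17 ≈ -2.2085e+5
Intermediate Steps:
r(x) = -2/3 + x/6 (r(x) = (-4 + x)/6 = -2/3 + x/6)
G(M, u) = -3 + M (G(M, u) = (M + (-2/3 + (1/6)*4)) - 3 = (M + (-2/3 + 2/3)) - 3 = (M + 0) - 3 = M - 3 = -3 + M)
Y(Q) = -15/(-3 + Q)
(Y(-14) - 1*553)*T(-29, -21) = (-15/(-3 - 14) - 1*553)*(1 - 21)**2 = (-15/(-17) - 553)*(-20)**2 = (-15*(-1/17) - 553)*400 = (15/17 - 553)*400 = -9386/17*400 = -3754400/17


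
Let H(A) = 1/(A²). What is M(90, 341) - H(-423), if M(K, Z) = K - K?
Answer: -1/178929 ≈ -5.5888e-6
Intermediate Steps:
M(K, Z) = 0
H(A) = A⁻²
M(90, 341) - H(-423) = 0 - 1/(-423)² = 0 - 1*1/178929 = 0 - 1/178929 = -1/178929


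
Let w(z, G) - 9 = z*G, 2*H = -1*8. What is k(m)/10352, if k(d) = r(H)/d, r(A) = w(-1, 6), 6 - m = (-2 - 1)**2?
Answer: -1/10352 ≈ -9.6600e-5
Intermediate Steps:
m = -3 (m = 6 - (-2 - 1)**2 = 6 - 1*(-3)**2 = 6 - 1*9 = 6 - 9 = -3)
H = -4 (H = (-1*8)/2 = (1/2)*(-8) = -4)
w(z, G) = 9 + G*z (w(z, G) = 9 + z*G = 9 + G*z)
r(A) = 3 (r(A) = 9 + 6*(-1) = 9 - 6 = 3)
k(d) = 3/d
k(m)/10352 = (3/(-3))/10352 = (3*(-1/3))*(1/10352) = -1*1/10352 = -1/10352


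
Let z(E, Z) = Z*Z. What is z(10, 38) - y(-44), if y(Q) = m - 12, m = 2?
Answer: 1454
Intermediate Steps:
z(E, Z) = Z²
y(Q) = -10 (y(Q) = 2 - 12 = -10)
z(10, 38) - y(-44) = 38² - 1*(-10) = 1444 + 10 = 1454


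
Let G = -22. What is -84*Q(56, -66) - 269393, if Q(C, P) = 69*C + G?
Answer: -592121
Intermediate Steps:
Q(C, P) = -22 + 69*C (Q(C, P) = 69*C - 22 = -22 + 69*C)
-84*Q(56, -66) - 269393 = -84*(-22 + 69*56) - 269393 = -84*(-22 + 3864) - 269393 = -84*3842 - 269393 = -322728 - 269393 = -592121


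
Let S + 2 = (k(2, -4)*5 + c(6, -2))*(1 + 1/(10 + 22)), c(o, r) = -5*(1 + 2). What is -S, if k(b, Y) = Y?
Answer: 1219/32 ≈ 38.094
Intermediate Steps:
c(o, r) = -15 (c(o, r) = -5*3 = -15)
S = -1219/32 (S = -2 + (-4*5 - 15)*(1 + 1/(10 + 22)) = -2 + (-20 - 15)*(1 + 1/32) = -2 - 35*(1 + 1/32) = -2 - 35*33/32 = -2 - 1155/32 = -1219/32 ≈ -38.094)
-S = -1*(-1219/32) = 1219/32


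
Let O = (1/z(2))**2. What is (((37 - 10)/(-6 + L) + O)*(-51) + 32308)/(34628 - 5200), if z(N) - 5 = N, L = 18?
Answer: 6309673/5767888 ≈ 1.0939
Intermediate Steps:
z(N) = 5 + N
O = 1/49 (O = (1/(5 + 2))**2 = (1/7)**2 = 1/49 ≈ 0.020408)
(((37 - 10)/(-6 + L) + O)*(-51) + 32308)/(34628 - 5200) = (((37 - 10)/(-6 + 18) + 1/49)*(-51) + 32308)/(34628 - 5200) = ((27/12 + 1/49)*(-51) + 32308)/29428 = ((27*(1/12) + 1/49)*(-51) + 32308)*(1/29428) = ((9/4 + 1/49)*(-51) + 32308)*(1/29428) = ((445/196)*(-51) + 32308)*(1/29428) = (-22695/196 + 32308)*(1/29428) = (6309673/196)*(1/29428) = 6309673/5767888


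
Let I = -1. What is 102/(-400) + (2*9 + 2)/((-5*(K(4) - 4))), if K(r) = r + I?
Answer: 749/200 ≈ 3.7450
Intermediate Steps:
K(r) = -1 + r (K(r) = r - 1 = -1 + r)
102/(-400) + (2*9 + 2)/((-5*(K(4) - 4))) = 102/(-400) + (2*9 + 2)/((-5*((-1 + 4) - 4))) = 102*(-1/400) + (18 + 2)/((-5*(3 - 4))) = -51/200 + 20/((-5*(-1))) = -51/200 + 20/5 = -51/200 + 20*(⅕) = -51/200 + 4 = 749/200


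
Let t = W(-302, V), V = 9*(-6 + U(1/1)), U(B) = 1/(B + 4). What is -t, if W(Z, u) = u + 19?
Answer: 166/5 ≈ 33.200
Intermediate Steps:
U(B) = 1/(4 + B)
V = -261/5 (V = 9*(-6 + 1/(4 + 1/1)) = 9*(-6 + 1/(4 + 1)) = 9*(-6 + 1/5) = 9*(-29/5) = -261/5 ≈ -52.200)
W(Z, u) = 19 + u
t = -166/5 (t = 19 - 261/5 = -166/5 ≈ -33.200)
-t = -1*(-166/5) = 166/5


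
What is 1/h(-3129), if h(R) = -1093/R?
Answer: 3129/1093 ≈ 2.8628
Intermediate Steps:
1/h(-3129) = 1/(-1093/(-3129)) = 1/(-1093*(-1/3129)) = 1/(1093/3129) = 3129/1093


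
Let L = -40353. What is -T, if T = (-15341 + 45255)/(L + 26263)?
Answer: 14957/7045 ≈ 2.1231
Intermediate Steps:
T = -14957/7045 (T = (-15341 + 45255)/(-40353 + 26263) = 29914/(-14090) = 29914*(-1/14090) = -14957/7045 ≈ -2.1231)
-T = -1*(-14957/7045) = 14957/7045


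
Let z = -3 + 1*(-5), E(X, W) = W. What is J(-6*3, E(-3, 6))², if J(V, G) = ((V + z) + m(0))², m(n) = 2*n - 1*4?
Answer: 810000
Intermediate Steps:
m(n) = -4 + 2*n (m(n) = 2*n - 4 = -4 + 2*n)
z = -8 (z = -3 - 5 = -8)
J(V, G) = (-12 + V)² (J(V, G) = ((V - 8) + (-4 + 2*0))² = ((-8 + V) + (-4 + 0))² = ((-8 + V) - 4)² = (-12 + V)²)
J(-6*3, E(-3, 6))² = ((-12 - 6*3)²)² = ((-12 - 18)²)² = ((-30)²)² = 900² = 810000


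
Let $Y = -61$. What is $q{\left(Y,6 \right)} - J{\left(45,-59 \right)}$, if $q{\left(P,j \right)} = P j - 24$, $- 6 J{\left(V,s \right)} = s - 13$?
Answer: $-402$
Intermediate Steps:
$J{\left(V,s \right)} = \frac{13}{6} - \frac{s}{6}$ ($J{\left(V,s \right)} = - \frac{s - 13}{6} = - \frac{-13 + s}{6} = \frac{13}{6} - \frac{s}{6}$)
$q{\left(P,j \right)} = -24 + P j$
$q{\left(Y,6 \right)} - J{\left(45,-59 \right)} = \left(-24 - 366\right) - \left(\frac{13}{6} - - \frac{59}{6}\right) = \left(-24 - 366\right) - \left(\frac{13}{6} + \frac{59}{6}\right) = -390 - 12 = -402$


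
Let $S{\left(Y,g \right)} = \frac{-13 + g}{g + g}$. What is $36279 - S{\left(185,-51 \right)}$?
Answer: $\frac{1850197}{51} \approx 36278.0$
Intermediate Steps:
$S{\left(Y,g \right)} = \frac{-13 + g}{2 g}$
$36279 - S{\left(185,-51 \right)} = 36279 - \frac{-13 - 51}{2 \left(-51\right)} = 36279 - \frac{1}{2} \left(- \frac{1}{51}\right) \left(-64\right) = 36279 - \frac{32}{51} = \frac{1850197}{51}$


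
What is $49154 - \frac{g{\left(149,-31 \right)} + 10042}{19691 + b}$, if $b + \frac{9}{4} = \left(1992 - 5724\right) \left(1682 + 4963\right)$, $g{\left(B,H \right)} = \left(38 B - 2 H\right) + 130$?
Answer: $\frac{4872036650554}{99117805} \approx 49154.0$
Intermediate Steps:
$g{\left(B,H \right)} = 130 - 2 H + 38 B$ ($g{\left(B,H \right)} = \left(- 2 H + 38 B\right) + 130 = 130 - 2 H + 38 B$)
$b = - \frac{99196569}{4}$ ($b = - \frac{9}{4} + \left(1992 - 5724\right) \left(1682 + 4963\right) = - \frac{9}{4} - 24799140 = - \frac{99196569}{4} \approx -2.4799 \cdot 10^{7}$)
$49154 - \frac{g{\left(149,-31 \right)} + 10042}{19691 + b} = 49154 - \frac{\left(130 - -62 + 38 \cdot 149\right) + 10042}{19691 - \frac{99196569}{4}} = 49154 - \frac{\left(130 + 62 + 5662\right) + 10042}{- \frac{99117805}{4}} = 49154 - \left(5854 + 10042\right) \left(- \frac{4}{99117805}\right) = 49154 - 15896 \left(- \frac{4}{99117805}\right) = 49154 - - \frac{63584}{99117805} = 49154 + \frac{63584}{99117805} = \frac{4872036650554}{99117805}$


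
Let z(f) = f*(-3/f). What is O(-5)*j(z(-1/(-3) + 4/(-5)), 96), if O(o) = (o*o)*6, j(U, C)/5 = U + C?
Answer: 69750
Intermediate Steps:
z(f) = -3
j(U, C) = 5*C + 5*U (j(U, C) = 5*(U + C) = 5*(C + U) = 5*C + 5*U)
O(o) = 6*o² (O(o) = o²*6 = 6*o²)
O(-5)*j(z(-1/(-3) + 4/(-5)), 96) = (6*(-5)²)*(5*96 + 5*(-3)) = (6*25)*(480 - 15) = 150*465 = 69750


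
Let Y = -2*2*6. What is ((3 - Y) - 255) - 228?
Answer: -456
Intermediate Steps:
Y = -24 (Y = -4*6 = -24)
((3 - Y) - 255) - 228 = ((3 - 1*(-24)) - 255) - 228 = ((3 + 24) - 255) - 228 = (27 - 255) - 228 = -228 - 228 = -456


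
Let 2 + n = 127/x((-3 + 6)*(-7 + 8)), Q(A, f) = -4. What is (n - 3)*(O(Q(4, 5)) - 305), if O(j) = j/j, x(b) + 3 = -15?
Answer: 32984/9 ≈ 3664.9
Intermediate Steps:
x(b) = -18 (x(b) = -3 - 15 = -18)
n = -163/18 (n = -2 + 127/(-18) = -2 + 127*(-1/18) = -2 - 127/18 = -163/18 ≈ -9.0556)
O(j) = 1
(n - 3)*(O(Q(4, 5)) - 305) = (-163/18 - 3)*(1 - 305) = -217/18*(-304) = 32984/9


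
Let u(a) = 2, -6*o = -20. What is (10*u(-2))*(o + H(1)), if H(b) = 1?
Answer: 260/3 ≈ 86.667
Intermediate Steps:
o = 10/3 (o = -⅙*(-20) = 10/3 ≈ 3.3333)
(10*u(-2))*(o + H(1)) = (10*2)*(10/3 + 1) = 20*(13/3) = 260/3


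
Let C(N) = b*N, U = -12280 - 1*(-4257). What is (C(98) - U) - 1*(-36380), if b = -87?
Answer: 35877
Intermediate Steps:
U = -8023 (U = -12280 + 4257 = -8023)
C(N) = -87*N
(C(98) - U) - 1*(-36380) = (-87*98 - 1*(-8023)) - 1*(-36380) = (-8526 + 8023) + 36380 = -503 + 36380 = 35877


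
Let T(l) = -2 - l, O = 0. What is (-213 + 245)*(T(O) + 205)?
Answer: 6496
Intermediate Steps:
(-213 + 245)*(T(O) + 205) = (-213 + 245)*((-2 - 1*0) + 205) = 32*((-2 + 0) + 205) = 32*(-2 + 205) = 32*203 = 6496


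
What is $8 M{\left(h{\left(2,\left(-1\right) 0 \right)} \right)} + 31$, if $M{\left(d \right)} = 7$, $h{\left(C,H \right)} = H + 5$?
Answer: $87$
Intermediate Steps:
$h{\left(C,H \right)} = 5 + H$
$8 M{\left(h{\left(2,\left(-1\right) 0 \right)} \right)} + 31 = 8 \cdot 7 + 31 = 56 + 31 = 87$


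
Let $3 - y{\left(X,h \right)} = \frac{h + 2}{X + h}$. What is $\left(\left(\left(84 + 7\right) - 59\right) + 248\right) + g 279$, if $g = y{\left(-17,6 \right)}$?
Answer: $\frac{14519}{11} \approx 1319.9$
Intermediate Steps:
$y{\left(X,h \right)} = 3 - \frac{2 + h}{X + h}$ ($y{\left(X,h \right)} = 3 - \frac{h + 2}{X + h} = 3 - \frac{2 + h}{X + h}$)
$g = \frac{41}{11}$ ($g = \frac{-2 + 2 \cdot 6 + 3 \left(-17\right)}{-17 + 6} = \frac{-2 + 12 - 51}{-11} = \left(- \frac{1}{11}\right) \left(-41\right) = \frac{41}{11} \approx 3.7273$)
$\left(\left(\left(84 + 7\right) - 59\right) + 248\right) + g 279 = \left(\left(\left(84 + 7\right) - 59\right) + 248\right) + \frac{41}{11} \cdot 279 = \left(\left(91 - 59\right) + 248\right) + \frac{11439}{11} = \left(32 + 248\right) + \frac{11439}{11} = 280 + \frac{11439}{11} = \frac{14519}{11}$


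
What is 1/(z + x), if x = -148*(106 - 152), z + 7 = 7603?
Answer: 1/14404 ≈ 6.9425e-5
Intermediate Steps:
z = 7596 (z = -7 + 7603 = 7596)
x = 6808 (x = -148*(-46) = 6808)
1/(z + x) = 1/(7596 + 6808) = 1/14404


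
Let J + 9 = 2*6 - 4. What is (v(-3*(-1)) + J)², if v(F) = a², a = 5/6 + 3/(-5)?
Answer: 724201/810000 ≈ 0.89408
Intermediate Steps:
a = 7/30 (a = 5*(⅙) + 3*(-⅕) = ⅚ - ⅗ = 7/30 ≈ 0.23333)
v(F) = 49/900 (v(F) = (7/30)² = 49/900)
J = -1 (J = -9 + (2*6 - 4) = -9 + (12 - 4) = -9 + 8 = -1)
(v(-3*(-1)) + J)² = (49/900 - 1)² = (-851/900)² = 724201/810000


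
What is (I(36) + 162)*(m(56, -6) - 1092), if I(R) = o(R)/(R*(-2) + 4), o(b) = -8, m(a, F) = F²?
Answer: -2910336/17 ≈ -1.7120e+5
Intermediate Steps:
I(R) = -8/(4 - 2*R) (I(R) = -8/(R*(-2) + 4) = -8/(-2*R + 4) = -8/(4 - 2*R))
(I(36) + 162)*(m(56, -6) - 1092) = (4/(-2 + 36) + 162)*((-6)² - 1092) = (4/34 + 162)*(36 - 1092) = (4*(1/34) + 162)*(-1056) = (2/17 + 162)*(-1056) = (2756/17)*(-1056) = -2910336/17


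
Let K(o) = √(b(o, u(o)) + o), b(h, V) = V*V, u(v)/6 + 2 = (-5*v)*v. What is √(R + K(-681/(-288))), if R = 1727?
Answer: √(15916032 + 6*√76224088681)/96 ≈ 43.666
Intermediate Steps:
u(v) = -12 - 30*v² (u(v) = -12 + 6*((-5*v)*v) = -12 + 6*(-5*v²) = -12 - 30*v²)
b(h, V) = V²
K(o) = √(o + (-12 - 30*o²)²) (K(o) = √((-12 - 30*o²)² + o) = √(o + (-12 - 30*o²)²))
√(R + K(-681/(-288))) = √(1727 + √(-681/(-288) + 36*(2 + 5*(-681/(-288))²)²)) = √(1727 + √(-681*(-1/288) + 36*(2 + 5*(-681*(-1/288))²)²)) = √(1727 + √(227/96 + 36*(2 + 5*(227/96)²)²)) = √(1727 + √(227/96 + 36*(2 + 5*(51529/9216))²)) = √(1727 + √(227/96 + 36*(2 + 257645/9216)²)) = √(1727 + √(227/96 + 36*(276077/9216)²)) = √(1727 + √(227/96 + 36*(76218509929/84934656))) = √(1727 + √(227/96 + 76218509929/2359296)) = √(1727 + √(76224088681/2359296)) = √(1727 + √76224088681/1536)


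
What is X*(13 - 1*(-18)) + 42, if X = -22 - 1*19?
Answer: -1229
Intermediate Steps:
X = -41 (X = -22 - 19 = -41)
X*(13 - 1*(-18)) + 42 = -41*(13 - 1*(-18)) + 42 = -41*(13 + 18) + 42 = -41*31 + 42 = -1271 + 42 = -1229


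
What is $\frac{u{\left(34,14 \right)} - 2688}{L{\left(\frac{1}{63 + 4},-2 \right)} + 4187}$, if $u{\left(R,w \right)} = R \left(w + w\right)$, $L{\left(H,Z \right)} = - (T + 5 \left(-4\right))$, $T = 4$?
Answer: $- \frac{1736}{4203} \approx -0.41304$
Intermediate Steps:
$L{\left(H,Z \right)} = 16$ ($L{\left(H,Z \right)} = - (4 + 5 \left(-4\right)) = - (4 - 20) = \left(-1\right) \left(-16\right) = 16$)
$u{\left(R,w \right)} = 2 R w$ ($u{\left(R,w \right)} = R 2 w = 2 R w$)
$\frac{u{\left(34,14 \right)} - 2688}{L{\left(\frac{1}{63 + 4},-2 \right)} + 4187} = \frac{2 \cdot 34 \cdot 14 - 2688}{16 + 4187} = \frac{952 - 2688}{4203} = \left(-1736\right) \frac{1}{4203} = - \frac{1736}{4203}$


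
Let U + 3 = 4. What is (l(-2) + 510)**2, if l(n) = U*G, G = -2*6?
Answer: 248004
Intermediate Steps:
U = 1 (U = -3 + 4 = 1)
G = -12
l(n) = -12 (l(n) = 1*(-12) = -12)
(l(-2) + 510)**2 = (-12 + 510)**2 = 498**2 = 248004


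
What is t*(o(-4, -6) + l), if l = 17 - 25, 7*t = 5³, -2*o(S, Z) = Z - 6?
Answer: -250/7 ≈ -35.714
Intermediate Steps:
o(S, Z) = 3 - Z/2 (o(S, Z) = -(Z - 6)/2 = -(-6 + Z)/2 = 3 - Z/2)
t = 125/7 (t = (⅐)*5³ = (⅐)*125 = 125/7 ≈ 17.857)
l = -8
t*(o(-4, -6) + l) = 125*((3 - ½*(-6)) - 8)/7 = 125*((3 + 3) - 8)/7 = 125*(6 - 8)/7 = (125/7)*(-2) = -250/7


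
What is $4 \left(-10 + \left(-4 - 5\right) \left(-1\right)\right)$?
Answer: $-4$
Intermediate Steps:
$4 \left(-10 + \left(-4 - 5\right) \left(-1\right)\right) = 4 \left(-10 - -9\right) = 4 \left(-10 + 9\right) = 4 \left(-1\right) = -4$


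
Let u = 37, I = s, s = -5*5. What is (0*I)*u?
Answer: 0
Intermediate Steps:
s = -25
I = -25
(0*I)*u = (0*(-25))*37 = 0*37 = 0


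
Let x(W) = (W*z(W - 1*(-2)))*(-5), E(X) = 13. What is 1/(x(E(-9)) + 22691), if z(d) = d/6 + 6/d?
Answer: 2/45005 ≈ 4.4440e-5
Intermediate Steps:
z(d) = 6/d + d/6 (z(d) = d*(1/6) + 6/d = d/6 + 6/d = 6/d + d/6)
x(W) = -5*W*(1/3 + 6/(2 + W) + W/6) (x(W) = (W*(6/(W - 1*(-2)) + (W - 1*(-2))/6))*(-5) = (W*(6/(W + 2) + (W + 2)/6))*(-5) = (W*(6/(2 + W) + (2 + W)/6))*(-5) = (W*(6/(2 + W) + (1/3 + W/6)))*(-5) = (W*(1/3 + 6/(2 + W) + W/6))*(-5) = -5*W*(1/3 + 6/(2 + W) + W/6))
1/(x(E(-9)) + 22691) = 1/(-5*13*(36 + (2 + 13)**2)/(12 + 6*13) + 22691) = 1/(-5*13*(36 + 15**2)/(12 + 78) + 22691) = 1/(-5*13*(36 + 225)/90 + 22691) = 1/(-5*13*1/90*261 + 22691) = 1/(-377/2 + 22691) = 1/(45005/2) = 2/45005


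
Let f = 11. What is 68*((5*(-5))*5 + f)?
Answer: -7752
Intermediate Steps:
68*((5*(-5))*5 + f) = 68*((5*(-5))*5 + 11) = 68*(-25*5 + 11) = 68*(-125 + 11) = 68*(-114) = -7752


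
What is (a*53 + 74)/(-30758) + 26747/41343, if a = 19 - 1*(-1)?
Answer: 55414376/90830571 ≈ 0.61009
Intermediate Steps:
a = 20 (a = 19 + 1 = 20)
(a*53 + 74)/(-30758) + 26747/41343 = (20*53 + 74)/(-30758) + 26747/41343 = (1060 + 74)*(-1/30758) + 26747*(1/41343) = 1134*(-1/30758) + 26747/41343 = -81/2197 + 26747/41343 = 55414376/90830571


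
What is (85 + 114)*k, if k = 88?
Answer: 17512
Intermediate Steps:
(85 + 114)*k = (85 + 114)*88 = 199*88 = 17512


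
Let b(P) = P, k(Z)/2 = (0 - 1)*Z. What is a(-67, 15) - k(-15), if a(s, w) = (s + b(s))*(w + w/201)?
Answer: -2050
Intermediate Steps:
k(Z) = -2*Z (k(Z) = 2*((0 - 1)*Z) = 2*(-Z) = -2*Z)
a(s, w) = 404*s*w/201 (a(s, w) = (s + s)*(w + w/201) = (2*s)*(w + w*(1/201)) = (2*s)*(w + w/201) = (2*s)*(202*w/201) = 404*s*w/201)
a(-67, 15) - k(-15) = (404/201)*(-67)*15 - (-2)*(-15) = -2020 - 1*30 = -2020 - 30 = -2050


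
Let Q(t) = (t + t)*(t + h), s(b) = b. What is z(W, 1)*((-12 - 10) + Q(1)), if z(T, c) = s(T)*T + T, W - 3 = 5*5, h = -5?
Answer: -24360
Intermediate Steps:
W = 28 (W = 3 + 5*5 = 3 + 25 = 28)
z(T, c) = T + T² (z(T, c) = T*T + T = T² + T = T + T²)
Q(t) = 2*t*(-5 + t) (Q(t) = (t + t)*(t - 5) = (2*t)*(-5 + t) = 2*t*(-5 + t))
z(W, 1)*((-12 - 10) + Q(1)) = (28*(1 + 28))*((-12 - 10) + 2*1*(-5 + 1)) = (28*29)*(-22 + 2*1*(-4)) = 812*(-22 - 8) = 812*(-30) = -24360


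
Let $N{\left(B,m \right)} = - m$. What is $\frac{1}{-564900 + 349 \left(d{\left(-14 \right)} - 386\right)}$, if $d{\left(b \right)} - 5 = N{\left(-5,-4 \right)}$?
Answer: $- \frac{1}{696473} \approx -1.4358 \cdot 10^{-6}$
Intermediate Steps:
$d{\left(b \right)} = 9$ ($d{\left(b \right)} = 5 - -4 = 5 + 4 = 9$)
$\frac{1}{-564900 + 349 \left(d{\left(-14 \right)} - 386\right)} = \frac{1}{-564900 + 349 \left(9 - 386\right)} = \frac{1}{-564900 + 349 \left(-377\right)} = \frac{1}{-564900 - 131573} = \frac{1}{-696473} = - \frac{1}{696473}$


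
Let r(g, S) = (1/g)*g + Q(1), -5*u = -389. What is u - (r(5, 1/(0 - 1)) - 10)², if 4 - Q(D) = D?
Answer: 209/5 ≈ 41.800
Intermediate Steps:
u = 389/5 (u = -⅕*(-389) = 389/5 ≈ 77.800)
Q(D) = 4 - D
r(g, S) = 4 (r(g, S) = (1/g)*g + (4 - 1*1) = g/g + (4 - 1) = 1 + 3 = 4)
u - (r(5, 1/(0 - 1)) - 10)² = 389/5 - (4 - 10)² = 389/5 - 1*(-6)² = 389/5 - 1*36 = 389/5 - 36 = 209/5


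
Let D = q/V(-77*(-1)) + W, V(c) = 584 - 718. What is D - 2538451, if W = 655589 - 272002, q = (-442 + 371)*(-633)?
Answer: -288796719/134 ≈ -2.1552e+6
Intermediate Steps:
V(c) = -134
q = 44943 (q = -71*(-633) = 44943)
W = 383587
D = 51355715/134 (D = 44943/(-134) + 383587 = 44943*(-1/134) + 383587 = -44943/134 + 383587 = 51355715/134 ≈ 3.8325e+5)
D - 2538451 = 51355715/134 - 2538451 = -288796719/134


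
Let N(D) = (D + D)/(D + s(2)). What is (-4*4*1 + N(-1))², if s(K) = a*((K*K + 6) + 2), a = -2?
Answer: 158404/625 ≈ 253.45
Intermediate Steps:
s(K) = -16 - 2*K² (s(K) = -2*((K*K + 6) + 2) = -2*((K² + 6) + 2) = -2*((6 + K²) + 2) = -2*(8 + K²) = -16 - 2*K²)
N(D) = 2*D/(-24 + D) (N(D) = (D + D)/(D + (-16 - 2*2²)) = (2*D)/(D + (-16 - 2*4)) = (2*D)/(D + (-16 - 8)) = (2*D)/(D - 24) = (2*D)/(-24 + D) = 2*D/(-24 + D))
(-4*4*1 + N(-1))² = (-4*4*1 + 2*(-1)/(-24 - 1))² = (-16*1 + 2*(-1)/(-25))² = (-16 + 2*(-1)*(-1/25))² = (-16 + 2/25)² = (-398/25)² = 158404/625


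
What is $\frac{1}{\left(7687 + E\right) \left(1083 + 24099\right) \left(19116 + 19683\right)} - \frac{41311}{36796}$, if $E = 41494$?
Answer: $- \frac{992530403675424421}{884053853299159884} \approx -1.1227$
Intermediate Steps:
$\frac{1}{\left(7687 + E\right) \left(1083 + 24099\right) \left(19116 + 19683\right)} - \frac{41311}{36796} = \frac{1}{\left(7687 + 41494\right) \left(1083 + 24099\right) \left(19116 + 19683\right)} - \frac{41311}{36796} = \frac{1}{49181 \cdot 25182 \cdot 38799} - \frac{41311}{36796} = \frac{1}{49181 \cdot 977036418} - \frac{41311}{36796} = \frac{1}{49181} \cdot \frac{1}{977036418} - \frac{41311}{36796} = \frac{1}{48051628073658} - \frac{41311}{36796} = - \frac{992530403675424421}{884053853299159884}$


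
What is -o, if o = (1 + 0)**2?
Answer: -1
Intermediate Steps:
o = 1 (o = 1**2 = 1)
-o = -1*1 = -1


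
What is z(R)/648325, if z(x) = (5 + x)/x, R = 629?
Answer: 634/407796425 ≈ 1.5547e-6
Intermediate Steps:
z(x) = (5 + x)/x
z(R)/648325 = ((5 + 629)/629)/648325 = ((1/629)*634)*(1/648325) = (634/629)*(1/648325) = 634/407796425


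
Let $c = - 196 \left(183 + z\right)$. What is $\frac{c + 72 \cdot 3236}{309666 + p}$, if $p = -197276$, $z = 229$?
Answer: $\frac{15224}{11239} \approx 1.3546$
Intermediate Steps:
$c = -80752$ ($c = - 196 \left(183 + 229\right) = \left(-196\right) 412 = -80752$)
$\frac{c + 72 \cdot 3236}{309666 + p} = \frac{-80752 + 72 \cdot 3236}{309666 - 197276} = \frac{-80752 + 232992}{112390} = 152240 \cdot \frac{1}{112390} = \frac{15224}{11239}$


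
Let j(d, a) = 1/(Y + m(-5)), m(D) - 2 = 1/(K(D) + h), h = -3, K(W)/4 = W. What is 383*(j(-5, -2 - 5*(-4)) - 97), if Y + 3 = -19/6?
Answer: -21637585/581 ≈ -37242.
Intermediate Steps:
K(W) = 4*W
Y = -37/6 (Y = -3 - 19/6 = -37/6 ≈ -6.1667)
m(D) = 2 + 1/(-3 + 4*D) (m(D) = 2 + 1/(4*D - 3) = 2 + 1/(-3 + 4*D))
j(d, a) = -138/581 (j(d, a) = 1/(-37/6 + (-5 + 8*(-5))/(-3 + 4*(-5))) = 1/(-37/6 + (-5 - 40)/(-3 - 20)) = 1/(-37/6 - 45/(-23)) = 1/(-37/6 - 1/23*(-45)) = 1/(-37/6 + 45/23) = 1/(-581/138) = -138/581)
383*(j(-5, -2 - 5*(-4)) - 97) = 383*(-138/581 - 97) = 383*(-56495/581) = -21637585/581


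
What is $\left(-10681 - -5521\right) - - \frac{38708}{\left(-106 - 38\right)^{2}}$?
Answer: $- \frac{26739763}{5184} \approx -5158.1$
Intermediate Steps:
$\left(-10681 - -5521\right) - - \frac{38708}{\left(-106 - 38\right)^{2}} = \left(-10681 + 5521\right) - - \frac{38708}{\left(-144\right)^{2}} = -5160 - - \frac{38708}{20736} = -5160 - \left(-38708\right) \frac{1}{20736} = -5160 - - \frac{9677}{5184} = -5160 + \frac{9677}{5184} = - \frac{26739763}{5184}$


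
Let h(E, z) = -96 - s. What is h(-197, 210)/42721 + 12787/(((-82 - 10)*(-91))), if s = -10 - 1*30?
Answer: 77972085/51094316 ≈ 1.5260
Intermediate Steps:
s = -40 (s = -10 - 30 = -40)
h(E, z) = -56 (h(E, z) = -96 - 1*(-40) = -96 + 40 = -56)
h(-197, 210)/42721 + 12787/(((-82 - 10)*(-91))) = -56/42721 + 12787/(((-82 - 10)*(-91))) = -56*1/42721 + 12787/((-92*(-91))) = -8/6103 + 12787/8372 = 77972085/51094316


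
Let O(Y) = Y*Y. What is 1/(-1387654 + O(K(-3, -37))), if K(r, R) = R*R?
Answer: 1/486507 ≈ 2.0555e-6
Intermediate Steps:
K(r, R) = R²
O(Y) = Y²
1/(-1387654 + O(K(-3, -37))) = 1/(-1387654 + ((-37)²)²) = 1/(-1387654 + 1369²) = 1/(-1387654 + 1874161) = 1/486507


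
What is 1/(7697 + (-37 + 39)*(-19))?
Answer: 1/7659 ≈ 0.00013057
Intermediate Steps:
1/(7697 + (-37 + 39)*(-19)) = 1/(7697 + 2*(-19)) = 1/(7697 - 38) = 1/7659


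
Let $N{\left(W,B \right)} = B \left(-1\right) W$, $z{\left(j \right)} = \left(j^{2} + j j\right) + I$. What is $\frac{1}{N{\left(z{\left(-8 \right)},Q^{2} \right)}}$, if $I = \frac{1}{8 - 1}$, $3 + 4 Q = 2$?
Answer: $- \frac{112}{897} \approx -0.12486$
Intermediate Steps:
$Q = - \frac{1}{4}$ ($Q = - \frac{3}{4} + \frac{1}{4} \cdot 2 = - \frac{3}{4} + \frac{1}{2} = - \frac{1}{4} \approx -0.25$)
$I = \frac{1}{7} \approx 0.14286$
$z{\left(j \right)} = \frac{1}{7} + 2 j^{2}$ ($z{\left(j \right)} = \left(j^{2} + j j\right) + \frac{1}{7} = \left(j^{2} + j^{2}\right) + \frac{1}{7} = 2 j^{2} + \frac{1}{7} = \frac{1}{7} + 2 j^{2}$)
$N{\left(W,B \right)} = - B W$
$\frac{1}{N{\left(z{\left(-8 \right)},Q^{2} \right)}} = \frac{1}{\left(-1\right) \left(- \frac{1}{4}\right)^{2} \left(\frac{1}{7} + 2 \left(-8\right)^{2}\right)} = \frac{1}{\left(-1\right) \frac{1}{16} \left(\frac{1}{7} + 2 \cdot 64\right)} = \frac{1}{\left(-1\right) \frac{1}{16} \left(\frac{1}{7} + 128\right)} = \frac{1}{\left(-1\right) \frac{1}{16} \cdot \frac{897}{7}} = \frac{1}{- \frac{897}{112}} = - \frac{112}{897}$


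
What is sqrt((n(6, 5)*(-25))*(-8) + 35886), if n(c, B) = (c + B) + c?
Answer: sqrt(39286) ≈ 198.21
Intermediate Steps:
n(c, B) = B + 2*c (n(c, B) = (B + c) + c = B + 2*c)
sqrt((n(6, 5)*(-25))*(-8) + 35886) = sqrt(((5 + 2*6)*(-25))*(-8) + 35886) = sqrt(((5 + 12)*(-25))*(-8) + 35886) = sqrt((17*(-25))*(-8) + 35886) = sqrt(-425*(-8) + 35886) = sqrt(3400 + 35886) = sqrt(39286)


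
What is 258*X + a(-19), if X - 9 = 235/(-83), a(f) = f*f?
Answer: 162059/83 ≈ 1952.5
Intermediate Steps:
a(f) = f**2
X = 512/83 (X = 9 + 235/(-83) = 9 + 235*(-1/83) = 9 - 235/83 = 512/83 ≈ 6.1687)
258*X + a(-19) = 258*(512/83) + (-19)**2 = 132096/83 + 361 = 162059/83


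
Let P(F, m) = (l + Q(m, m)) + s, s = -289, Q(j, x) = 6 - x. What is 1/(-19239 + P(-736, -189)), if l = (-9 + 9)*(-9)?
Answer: -1/19333 ≈ -5.1725e-5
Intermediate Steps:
l = 0 (l = 0*(-9) = 0)
P(F, m) = -283 - m (P(F, m) = (0 + (6 - m)) - 289 = (6 - m) - 289 = -283 - m)
1/(-19239 + P(-736, -189)) = 1/(-19239 + (-283 - 1*(-189))) = 1/(-19239 + (-283 + 189)) = 1/(-19239 - 94) = 1/(-19333) = -1/19333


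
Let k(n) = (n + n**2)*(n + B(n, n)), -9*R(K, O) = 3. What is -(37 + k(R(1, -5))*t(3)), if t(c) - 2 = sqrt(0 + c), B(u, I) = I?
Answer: -1007/27 - 4*sqrt(3)/27 ≈ -37.553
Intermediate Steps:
R(K, O) = -1/3 (R(K, O) = -1/9*3 = -1/3)
k(n) = 2*n*(n + n**2) (k(n) = (n + n**2)*(n + n) = (n + n**2)*(2*n) = 2*n*(n + n**2))
t(c) = 2 + sqrt(c) (t(c) = 2 + sqrt(0 + c) = 2 + sqrt(c))
-(37 + k(R(1, -5))*t(3)) = -(37 + (2*(-1/3)**2*(1 - 1/3))*(2 + sqrt(3))) = -(37 + (2*(1/9)*(2/3))*(2 + sqrt(3))) = -(37 + 4*(2 + sqrt(3))/27) = -(37 + (8/27 + 4*sqrt(3)/27)) = -(1007/27 + 4*sqrt(3)/27) = -1007/27 - 4*sqrt(3)/27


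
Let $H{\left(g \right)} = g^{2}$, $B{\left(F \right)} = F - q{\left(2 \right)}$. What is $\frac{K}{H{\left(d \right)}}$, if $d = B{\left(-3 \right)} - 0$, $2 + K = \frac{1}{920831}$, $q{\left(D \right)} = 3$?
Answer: $- \frac{204629}{3683324} \approx -0.055556$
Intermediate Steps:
$B{\left(F \right)} = -3 + F$ ($B{\left(F \right)} = F - 3 = -3 + F$)
$K = - \frac{1841661}{920831}$ ($K = -2 + \frac{1}{920831} = - \frac{1841661}{920831} \approx -2.0$)
$d = -6$ ($d = \left(-3 - 3\right) - 0 = -6 + 0 = -6$)
$\frac{K}{H{\left(d \right)}} = - \frac{1841661}{920831 \left(-6\right)^{2}} = - \frac{1841661}{920831 \cdot 36} = \left(- \frac{1841661}{920831}\right) \frac{1}{36} = - \frac{204629}{3683324}$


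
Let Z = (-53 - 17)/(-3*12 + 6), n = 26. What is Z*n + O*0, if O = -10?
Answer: 182/3 ≈ 60.667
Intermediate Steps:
Z = 7/3 (Z = -70/(-36 + 6) = -70/(-30) = -70*(-1/30) = 7/3 ≈ 2.3333)
Z*n + O*0 = (7/3)*26 - 10*0 = 182/3 + 0 = 182/3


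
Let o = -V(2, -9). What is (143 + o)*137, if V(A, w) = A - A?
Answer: 19591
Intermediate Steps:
V(A, w) = 0
o = 0 (o = -1*0 = 0)
(143 + o)*137 = (143 + 0)*137 = 143*137 = 19591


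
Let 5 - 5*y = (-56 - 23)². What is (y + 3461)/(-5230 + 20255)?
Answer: 11069/75125 ≈ 0.14734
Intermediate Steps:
y = -6236/5 (y = 1 - (-56 - 23)²/5 = 1 - ⅕*(-79)² = 1 - ⅕*6241 = 1 - 6241/5 = -6236/5 ≈ -1247.2)
(y + 3461)/(-5230 + 20255) = (-6236/5 + 3461)/(-5230 + 20255) = (11069/5)/15025 = (11069/5)*(1/15025) = 11069/75125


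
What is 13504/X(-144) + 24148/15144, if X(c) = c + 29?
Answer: -50431889/435390 ≈ -115.83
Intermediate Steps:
X(c) = 29 + c
13504/X(-144) + 24148/15144 = 13504/(29 - 144) + 24148/15144 = 13504/(-115) + 24148*(1/15144) = 13504*(-1/115) + 6037/3786 = -13504/115 + 6037/3786 = -50431889/435390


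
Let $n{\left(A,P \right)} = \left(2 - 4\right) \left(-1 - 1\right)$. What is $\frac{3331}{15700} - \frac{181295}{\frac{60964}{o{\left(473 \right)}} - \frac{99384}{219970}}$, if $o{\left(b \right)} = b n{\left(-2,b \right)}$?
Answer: $- \frac{148068927822590661}{25948599983300} \approx -5706.2$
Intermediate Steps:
$n{\left(A,P \right)} = 4$ ($n{\left(A,P \right)} = \left(-2\right) \left(-2\right) = 4$)
$o{\left(b \right)} = 4 b$ ($o{\left(b \right)} = b 4 = 4 b$)
$\frac{3331}{15700} - \frac{181295}{\frac{60964}{o{\left(473 \right)}} - \frac{99384}{219970}} = \frac{3331}{15700} - \frac{181295}{\frac{60964}{4 \cdot 473} - \frac{99384}{219970}} = 3331 \cdot \frac{1}{15700} - \frac{181295}{\frac{60964}{1892} - \frac{49692}{109985}} = \frac{3331}{15700} - \frac{181295}{60964 \cdot \frac{1}{1892} - \frac{49692}{109985}} = \frac{3331}{15700} - \frac{181295}{\frac{15241}{473} - \frac{49692}{109985}} = \frac{3331}{15700} - \frac{181295}{\frac{1652777069}{52022905}} = \frac{3331}{15700} - \frac{9431492561975}{1652777069} = - \frac{148068927822590661}{25948599983300}$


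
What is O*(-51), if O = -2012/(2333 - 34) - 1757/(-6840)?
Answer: 8699291/275880 ≈ 31.533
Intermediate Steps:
O = -511723/827640 (O = -2012/2299 - 1757*(-1/6840) = -2012*1/2299 + 1757/6840 = -2012/2299 + 1757/6840 = -511723/827640 ≈ -0.61829)
O*(-51) = -511723/827640*(-51) = 8699291/275880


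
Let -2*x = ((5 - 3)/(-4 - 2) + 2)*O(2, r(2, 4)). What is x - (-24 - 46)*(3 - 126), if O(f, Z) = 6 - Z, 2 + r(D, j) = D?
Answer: -8615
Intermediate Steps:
r(D, j) = -2 + D
x = -5 (x = -((5 - 3)/(-4 - 2) + 2)*(6 - (-2 + 2))/2 = -(2/(-6) + 2)*(6 - 1*0)/2 = -(2*(-⅙) + 2)*(6 + 0)/2 = -(-⅓ + 2)*6/2 = -5*6/6 = -½*10 = -5)
x - (-24 - 46)*(3 - 126) = -5 - (-24 - 46)*(3 - 126) = -5 - (-70)*(-123) = -5 - 1*8610 = -5 - 8610 = -8615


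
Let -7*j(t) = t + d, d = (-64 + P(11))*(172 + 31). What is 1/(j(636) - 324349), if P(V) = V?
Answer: -7/2260320 ≈ -3.0969e-6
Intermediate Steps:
d = -10759 (d = (-64 + 11)*(172 + 31) = -53*203 = -10759)
j(t) = 1537 - t/7 (j(t) = -(t - 10759)/7 = -(-10759 + t)/7 = 1537 - t/7)
1/(j(636) - 324349) = 1/((1537 - ⅐*636) - 324349) = 1/((1537 - 636/7) - 324349) = 1/(10123/7 - 324349) = 1/(-2260320/7) = -7/2260320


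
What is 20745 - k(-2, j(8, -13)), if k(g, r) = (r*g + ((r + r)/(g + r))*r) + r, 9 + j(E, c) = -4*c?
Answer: 848610/41 ≈ 20698.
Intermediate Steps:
j(E, c) = -9 - 4*c
k(g, r) = r + g*r + 2*r²/(g + r) (k(g, r) = (g*r + ((2*r)/(g + r))*r) + r = (g*r + (2*r/(g + r))*r) + r = (g*r + 2*r²/(g + r)) + r = r + g*r + 2*r²/(g + r))
20745 - k(-2, j(8, -13)) = 20745 - (-9 - 4*(-13))*(-2 + (-2)² + 3*(-9 - 4*(-13)) - 2*(-9 - 4*(-13)))/(-2 + (-9 - 4*(-13))) = 20745 - (-9 + 52)*(-2 + 4 + 3*(-9 + 52) - 2*(-9 + 52))/(-2 + (-9 + 52)) = 20745 - 43*(-2 + 4 + 3*43 - 2*43)/(-2 + 43) = 20745 - 43*(-2 + 4 + 129 - 86)/41 = 20745 - 43*45/41 = 20745 - 1*1935/41 = 20745 - 1935/41 = 848610/41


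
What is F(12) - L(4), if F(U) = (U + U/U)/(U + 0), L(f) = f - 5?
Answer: 25/12 ≈ 2.0833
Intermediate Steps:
L(f) = -5 + f
F(U) = (1 + U)/U (F(U) = (U + 1)/U = (1 + U)/U)
F(12) - L(4) = (1 + 12)/12 - (-5 + 4) = (1/12)*13 - 1*(-1) = 13/12 + 1 = 25/12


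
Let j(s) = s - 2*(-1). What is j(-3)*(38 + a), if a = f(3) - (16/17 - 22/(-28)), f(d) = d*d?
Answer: -10775/238 ≈ -45.273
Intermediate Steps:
f(d) = d²
j(s) = 2 + s (j(s) = s + 2 = 2 + s)
a = 1731/238 (a = 3² - (16/17 - 22/(-28)) = 9 - (16*(1/17) - 22*(-1/28)) = 9 - (16/17 + 11/14) = 9 - 1*411/238 = 9 - 411/238 = 1731/238 ≈ 7.2731)
j(-3)*(38 + a) = (2 - 3)*(38 + 1731/238) = -1*10775/238 = -10775/238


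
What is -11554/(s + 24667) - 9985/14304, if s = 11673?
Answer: -132030829/129951840 ≈ -1.0160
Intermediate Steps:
-11554/(s + 24667) - 9985/14304 = -11554/(11673 + 24667) - 9985/14304 = -11554/36340 - 9985*1/14304 = -11554*1/36340 - 9985/14304 = -5777/18170 - 9985/14304 = -132030829/129951840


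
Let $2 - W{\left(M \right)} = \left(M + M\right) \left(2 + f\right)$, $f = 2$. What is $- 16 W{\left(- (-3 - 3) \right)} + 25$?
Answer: $761$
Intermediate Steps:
$W{\left(M \right)} = 2 - 8 M$ ($W{\left(M \right)} = 2 - \left(M + M\right) \left(2 + 2\right) = 2 - 2 M 4 = 2 - 8 M$)
$- 16 W{\left(- (-3 - 3) \right)} + 25 = - 16 \left(2 - 8 \left(- (-3 - 3)\right)\right) + 25 = - 16 \left(2 - 8 \left(\left(-1\right) \left(-6\right)\right)\right) + 25 = - 16 \left(2 - 48\right) + 25 = \left(-16\right) \left(-46\right) + 25 = 736 + 25 = 761$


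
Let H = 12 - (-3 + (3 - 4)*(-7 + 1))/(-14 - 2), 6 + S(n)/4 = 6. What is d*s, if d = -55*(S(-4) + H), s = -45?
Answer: 482625/16 ≈ 30164.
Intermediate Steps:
S(n) = 0 (S(n) = -24 + 4*6 = -24 + 24 = 0)
H = 195/16 (H = 12 - (-3 - 1*(-6))/(-16) = 12 - (-3 + 6)*(-1)/16 = 12 - 3*(-1)/16 = 12 - 1*(-3/16) = 12 + 3/16 = 195/16 ≈ 12.188)
d = -10725/16 (d = -55*(0 + 195/16) = -55*195/16 = -10725/16 ≈ -670.31)
d*s = -10725/16*(-45) = 482625/16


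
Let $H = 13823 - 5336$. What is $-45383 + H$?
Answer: $-36896$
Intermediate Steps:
$H = 8487$ ($H = 13823 - 5336 = 8487$)
$-45383 + H = -45383 + 8487 = -36896$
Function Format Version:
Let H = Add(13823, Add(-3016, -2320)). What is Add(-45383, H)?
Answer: -36896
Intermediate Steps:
H = 8487 (H = Add(13823, -5336) = 8487)
Add(-45383, H) = Add(-45383, 8487) = -36896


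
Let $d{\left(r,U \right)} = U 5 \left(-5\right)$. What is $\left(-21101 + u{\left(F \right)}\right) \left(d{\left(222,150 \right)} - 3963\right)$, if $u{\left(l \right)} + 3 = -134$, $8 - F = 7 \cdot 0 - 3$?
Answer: $163808694$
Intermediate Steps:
$F = 11$ ($F = 8 - \left(7 \cdot 0 - 3\right) = 8 - \left(0 - 3\right) = 8 - -3 = 8 + 3 = 11$)
$u{\left(l \right)} = -137$ ($u{\left(l \right)} = -3 - 134 = -137$)
$d{\left(r,U \right)} = - 25 U$ ($d{\left(r,U \right)} = 5 U \left(-5\right) = - 25 U$)
$\left(-21101 + u{\left(F \right)}\right) \left(d{\left(222,150 \right)} - 3963\right) = \left(-21101 - 137\right) \left(\left(-25\right) 150 - 3963\right) = - 21238 \left(-3750 - 3963\right) = \left(-21238\right) \left(-7713\right) = 163808694$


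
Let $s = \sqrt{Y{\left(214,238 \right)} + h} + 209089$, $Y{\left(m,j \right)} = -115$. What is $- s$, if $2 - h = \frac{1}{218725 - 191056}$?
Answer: $-209089 - \frac{i \sqrt{86509840062}}{27669} \approx -2.0909 \cdot 10^{5} - 10.63 i$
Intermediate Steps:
$h = \frac{55337}{27669}$ ($h = 2 - \frac{1}{218725 - 191056} = 2 - \frac{1}{27669} = \frac{55337}{27669} \approx 2.0$)
$s = 209089 + \frac{i \sqrt{86509840062}}{27669}$ ($s = \sqrt{-115 + \frac{55337}{27669}} + 209089 = \sqrt{- \frac{3126598}{27669}} + 209089 = \frac{i \sqrt{86509840062}}{27669} + 209089 = 209089 + \frac{i \sqrt{86509840062}}{27669} \approx 2.0909 \cdot 10^{5} + 10.63 i$)
$- s = - (209089 + \frac{i \sqrt{86509840062}}{27669}) = -209089 - \frac{i \sqrt{86509840062}}{27669}$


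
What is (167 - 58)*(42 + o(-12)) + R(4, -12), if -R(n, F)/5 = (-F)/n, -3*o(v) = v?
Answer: 4999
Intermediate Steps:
o(v) = -v/3
R(n, F) = 5*F/n (R(n, F) = -5*(-F)/n = -(-5)*F/n = 5*F/n)
(167 - 58)*(42 + o(-12)) + R(4, -12) = (167 - 58)*(42 - 1/3*(-12)) + 5*(-12)/4 = 109*(42 + 4) + 5*(-12)*(1/4) = 109*46 - 15 = 5014 - 15 = 4999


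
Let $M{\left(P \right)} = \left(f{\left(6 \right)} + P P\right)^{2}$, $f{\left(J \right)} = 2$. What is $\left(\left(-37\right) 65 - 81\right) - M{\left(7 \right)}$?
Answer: $-5087$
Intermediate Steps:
$M{\left(P \right)} = \left(2 + P^{2}\right)^{2}$ ($M{\left(P \right)} = \left(2 + P P\right)^{2} = \left(2 + P^{2}\right)^{2}$)
$\left(\left(-37\right) 65 - 81\right) - M{\left(7 \right)} = \left(\left(-37\right) 65 - 81\right) - \left(2 + 7^{2}\right)^{2} = \left(-2405 - 81\right) - \left(2 + 49\right)^{2} = -2486 - 51^{2} = -2486 - 2601 = -5087$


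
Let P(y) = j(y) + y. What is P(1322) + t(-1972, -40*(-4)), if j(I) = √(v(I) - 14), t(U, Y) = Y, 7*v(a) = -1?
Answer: 1482 + 3*I*√77/7 ≈ 1482.0 + 3.7607*I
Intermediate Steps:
v(a) = -⅐ (v(a) = (⅐)*(-1) = -⅐)
j(I) = 3*I*√77/7 (j(I) = √(-⅐ - 14) = √(-99/7) = 3*I*√77/7)
P(y) = y + 3*I*√77/7 (P(y) = 3*I*√77/7 + y = y + 3*I*√77/7)
P(1322) + t(-1972, -40*(-4)) = (1322 + 3*I*√77/7) - 40*(-4) = (1322 + 3*I*√77/7) + 160 = 1482 + 3*I*√77/7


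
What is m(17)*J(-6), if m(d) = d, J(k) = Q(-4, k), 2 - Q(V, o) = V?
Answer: 102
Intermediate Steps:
Q(V, o) = 2 - V
J(k) = 6 (J(k) = 2 - 1*(-4) = 2 + 4 = 6)
m(17)*J(-6) = 17*6 = 102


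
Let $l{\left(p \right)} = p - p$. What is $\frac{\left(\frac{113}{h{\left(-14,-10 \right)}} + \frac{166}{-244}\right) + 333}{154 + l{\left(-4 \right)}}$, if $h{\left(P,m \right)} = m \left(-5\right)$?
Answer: $\frac{255117}{117425} \approx 2.1726$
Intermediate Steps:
$h{\left(P,m \right)} = - 5 m$
$l{\left(p \right)} = 0$
$\frac{\left(\frac{113}{h{\left(-14,-10 \right)}} + \frac{166}{-244}\right) + 333}{154 + l{\left(-4 \right)}} = \frac{\left(\frac{113}{\left(-5\right) \left(-10\right)} + \frac{166}{-244}\right) + 333}{154 + 0} = \frac{\left(\frac{113}{50} + 166 \left(- \frac{1}{244}\right)\right) + 333}{154} = \left(\left(113 \cdot \frac{1}{50} - \frac{83}{122}\right) + 333\right) \frac{1}{154} = \left(\left(\frac{113}{50} - \frac{83}{122}\right) + 333\right) \frac{1}{154} = \left(\frac{2409}{1525} + 333\right) \frac{1}{154} = \frac{510234}{1525} \cdot \frac{1}{154} = \frac{255117}{117425}$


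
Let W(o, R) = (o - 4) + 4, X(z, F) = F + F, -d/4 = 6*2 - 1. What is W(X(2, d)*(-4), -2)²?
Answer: 123904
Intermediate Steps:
d = -44 (d = -4*(6*2 - 1) = -4*(12 - 1) = -4*11 = -44)
X(z, F) = 2*F
W(o, R) = o (W(o, R) = (-4 + o) + 4 = o)
W(X(2, d)*(-4), -2)² = ((2*(-44))*(-4))² = (-88*(-4))² = 352² = 123904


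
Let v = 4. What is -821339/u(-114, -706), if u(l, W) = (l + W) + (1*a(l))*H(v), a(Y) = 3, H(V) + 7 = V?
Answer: 821339/829 ≈ 990.76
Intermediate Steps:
H(V) = -7 + V
u(l, W) = -9 + W + l (u(l, W) = (l + W) + (1*3)*(-7 + 4) = (W + l) + 3*(-3) = (W + l) - 9 = -9 + W + l)
-821339/u(-114, -706) = -821339/(-9 - 706 - 114) = -821339/(-829) = -821339*(-1/829) = 821339/829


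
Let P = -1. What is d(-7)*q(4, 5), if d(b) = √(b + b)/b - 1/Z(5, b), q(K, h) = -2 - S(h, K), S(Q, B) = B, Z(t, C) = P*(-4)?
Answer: 3/2 + 6*I*√14/7 ≈ 1.5 + 3.2071*I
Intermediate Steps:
Z(t, C) = 4 (Z(t, C) = -1*(-4) = 4)
q(K, h) = -2 - K
d(b) = -¼ + √2/√b (d(b) = √(b + b)/b - 1/4 = √(2*b)/b - 1*¼ = (√2*√b)/b - ¼ = √2/√b - ¼ = -¼ + √2/√b)
d(-7)*q(4, 5) = (-¼ + √2/√(-7))*(-2 - 1*4) = (-¼ + √2*(-I*√7/7))*(-2 - 4) = (-¼ - I*√14/7)*(-6) = 3/2 + 6*I*√14/7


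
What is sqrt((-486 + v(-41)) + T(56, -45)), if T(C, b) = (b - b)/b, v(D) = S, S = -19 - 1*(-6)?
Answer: I*sqrt(499) ≈ 22.338*I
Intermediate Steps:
S = -13 (S = -19 + 6 = -13)
v(D) = -13
T(C, b) = 0 (T(C, b) = 0/b = 0)
sqrt((-486 + v(-41)) + T(56, -45)) = sqrt((-486 - 13) + 0) = sqrt(-499 + 0) = sqrt(-499) = I*sqrt(499)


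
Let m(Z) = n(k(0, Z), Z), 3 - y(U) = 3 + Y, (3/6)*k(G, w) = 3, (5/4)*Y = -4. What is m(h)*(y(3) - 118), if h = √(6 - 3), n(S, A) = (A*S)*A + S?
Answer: -13776/5 ≈ -2755.2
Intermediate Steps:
Y = -16/5 (Y = (⅘)*(-4) = -16/5 ≈ -3.2000)
k(G, w) = 6 (k(G, w) = 2*3 = 6)
n(S, A) = S + S*A² (n(S, A) = S*A² + S = S + S*A²)
h = √3 ≈ 1.7320
y(U) = 16/5 (y(U) = 3 - (3 - 16/5) = 3 - 1*(-⅕) = 3 + ⅕ = 16/5)
m(Z) = 6 + 6*Z² (m(Z) = 6*(1 + Z²) = 6 + 6*Z²)
m(h)*(y(3) - 118) = (6 + 6*(√3)²)*(16/5 - 118) = (6 + 6*3)*(-574/5) = (6 + 18)*(-574/5) = 24*(-574/5) = -13776/5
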